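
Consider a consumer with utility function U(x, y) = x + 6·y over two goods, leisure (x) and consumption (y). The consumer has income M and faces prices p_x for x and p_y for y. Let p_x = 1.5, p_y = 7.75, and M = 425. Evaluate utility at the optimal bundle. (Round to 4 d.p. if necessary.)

V = 329.0323

Linear utility — the consumer picks whichever good has higher MU/price: 1/1.5 = 0.6667 vs 6/7.75 = 0.7742.
y gives more utility per dollar, so spend all income on y: y* = M/p_y, x* = 0.
Numerically: x* = 0, y* = 54.8387.
Utility at the optimum: U(0, 54.8387) = 329.0323.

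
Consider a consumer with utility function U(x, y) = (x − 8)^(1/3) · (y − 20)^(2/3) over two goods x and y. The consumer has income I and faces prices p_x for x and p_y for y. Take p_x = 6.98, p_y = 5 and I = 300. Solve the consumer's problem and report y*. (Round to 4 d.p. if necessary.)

y* = 39.2213

Discretionary income = 300 − 8·6.98 − 20·5 = 144.16; y* = 20 + 2/3·144.16/5 = 39.2213.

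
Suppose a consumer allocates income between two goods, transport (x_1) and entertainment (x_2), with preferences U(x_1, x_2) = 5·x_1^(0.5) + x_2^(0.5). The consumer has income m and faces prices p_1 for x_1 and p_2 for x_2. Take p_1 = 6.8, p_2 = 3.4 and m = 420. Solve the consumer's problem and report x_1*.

x_1* = 57.1895

MU_x_1 ∝ 5·x_1^(-0.5), MU_x_2 ∝ x_2^(-0.5), so MRS = 5·(x_2/x_1)^(0.5) = p_1/p_2.
Hence x_2/x_1 = ((1/5)·p_1/p_2)^(1/(0.5)), i.e. raised to the 2 power.
With the ratio pinned down, the budget gives x_1* = m/(p_1 + p_2·(x_2/x_1)) and x_2* = (x_2/x_1)·x_1*.
Numerically x_2/x_1 = 0.16, so x_1* = 420/(6.8 + 3.4·0.16) = 57.1895.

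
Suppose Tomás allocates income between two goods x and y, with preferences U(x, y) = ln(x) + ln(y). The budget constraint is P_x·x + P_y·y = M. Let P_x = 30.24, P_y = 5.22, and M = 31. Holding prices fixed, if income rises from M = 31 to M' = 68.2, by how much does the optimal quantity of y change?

Δy* = 3.5632

MU_x/MU_y = (y)/(x); tangency sets this equal to P_x/P_y.
Rearranging, P_y·y = P_x·x. Substituting into the budget gives P_x·x·(1 + 1) = M.
Demand: x*(P_x,P_y,M) = 0.5·M/P_x and y* = 0.5·M/P_y.
At P_x=30.24, P_y=5.22, M=31: y* = 0.5·31/5.22 = 2.9693.
At M' = 68.2: y* = 6.5326. Change: 6.5326 − 2.9693 = 3.5632.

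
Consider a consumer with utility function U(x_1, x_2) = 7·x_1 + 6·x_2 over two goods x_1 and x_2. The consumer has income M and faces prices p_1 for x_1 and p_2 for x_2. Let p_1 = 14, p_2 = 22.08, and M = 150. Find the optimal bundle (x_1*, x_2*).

Linear utility — the consumer picks whichever good has higher MU/price: 7/14 = 0.5 vs 6/22.08 = 0.2717.
x_1 gives more utility per dollar, so spend all income on x_1: x_1* = M/p_1, x_2* = 0.
Numerically: x_1* = 10.7143, x_2* = 0.

x_1* = 10.7143, x_2* = 0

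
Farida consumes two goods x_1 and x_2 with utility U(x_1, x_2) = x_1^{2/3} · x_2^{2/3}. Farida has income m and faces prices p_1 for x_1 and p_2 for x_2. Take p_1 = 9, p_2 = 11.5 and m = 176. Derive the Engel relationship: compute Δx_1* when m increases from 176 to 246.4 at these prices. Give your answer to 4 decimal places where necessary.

Δx_1* = 3.9111

Demand: x_1*(p_1,p_2,m) = 0.5·m/p_1 and x_2* = 0.5·m/p_2.
At p_1=9, p_2=11.5, m=176: x_1* = 0.5·176/9 = 9.7778.
At m' = 246.4: x_1* = 13.6889. Change: 13.6889 − 9.7778 = 3.9111.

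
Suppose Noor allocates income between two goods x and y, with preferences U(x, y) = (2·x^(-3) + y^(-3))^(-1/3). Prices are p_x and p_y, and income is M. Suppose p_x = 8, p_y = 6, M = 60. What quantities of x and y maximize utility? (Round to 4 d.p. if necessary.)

x* = 4.4704, y* = 4.0395

From the CES first-order condition, 2·(y/x)^(4) = p_x/p_y.
Hence y/x = ((1/2)·p_x/p_y)^(1/(4)), i.e. raised to the 0.25 power.
Substitute y = (y/x)·x into the budget: x* = M/(p_x + p_y·(y/x)).
Numerically y/x = 0.903602, so x* = 60/(8 + 6·0.903602) = 4.4704 and y* = 0.903602·4.4704 = 4.0395.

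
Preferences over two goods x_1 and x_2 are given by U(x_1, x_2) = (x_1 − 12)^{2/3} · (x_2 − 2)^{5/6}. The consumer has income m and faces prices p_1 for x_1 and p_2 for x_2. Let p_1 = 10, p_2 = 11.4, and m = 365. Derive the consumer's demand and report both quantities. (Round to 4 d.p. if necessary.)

x_1* = 21.8756, x_2* = 12.8285

Discretionary income = 365 − 12·10 − 2·11.4 = 222.2; x_1* = 12 + 4/9·222.2/10 = 21.8756; x_2* = 2 + 5/9·222.2/11.4 = 12.8285.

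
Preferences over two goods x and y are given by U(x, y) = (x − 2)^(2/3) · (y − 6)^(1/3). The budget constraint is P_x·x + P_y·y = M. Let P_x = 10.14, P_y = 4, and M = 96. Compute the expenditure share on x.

Substituting into the budget: x* = 2 + 2/3·(M − 2·P_x − 6·P_y)/P_x, and y* = 6 + 1/3·(…)/P_y.
Discretionary income = 96 − 2·10.14 − 6·4 = 51.72; x* = 2 + 2/3·51.72/10.14 = 5.4004; y* = 6 + 1/3·51.72/4 = 10.31.
Expenditure on x: 10.14·5.4004 = 54.76; share = 0.5704.

share on x = 0.5704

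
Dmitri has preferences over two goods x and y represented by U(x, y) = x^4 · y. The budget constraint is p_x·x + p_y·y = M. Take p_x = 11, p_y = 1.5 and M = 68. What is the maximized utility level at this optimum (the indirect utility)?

V = 5423.4109

At p_x=11, p_y=1.5, M=68: x* = 0.8·68/11 = 4.9455, y* = 9.0667.
Utility at the optimum: U(4.9455, 9.0667) = 5423.4109.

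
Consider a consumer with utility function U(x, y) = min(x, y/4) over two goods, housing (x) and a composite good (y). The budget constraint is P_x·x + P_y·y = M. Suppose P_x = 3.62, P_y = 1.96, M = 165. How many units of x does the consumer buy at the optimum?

Here 3.62 + 4·1.96 = 11.46, giving x* = 14.3979.

x* = 14.3979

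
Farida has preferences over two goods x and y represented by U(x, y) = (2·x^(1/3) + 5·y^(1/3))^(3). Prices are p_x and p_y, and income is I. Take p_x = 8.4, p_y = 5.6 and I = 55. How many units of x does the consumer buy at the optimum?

x* = 1.1209

MRS = MU_x/MU_y = (2/5)·(y/x)^(2/3). Set equal to p_x/p_y.
Solve for the ratio: y/x = [(5/2)·p_x/p_y]^(1.5).
With the ratio pinned down, the budget gives x* = I/(p_x + p_y·(y/x)) and y* = (y/x)·x*.
Numerically y/x = 7.261844, so x* = 55/(8.4 + 5.6·7.261844) = 1.1209.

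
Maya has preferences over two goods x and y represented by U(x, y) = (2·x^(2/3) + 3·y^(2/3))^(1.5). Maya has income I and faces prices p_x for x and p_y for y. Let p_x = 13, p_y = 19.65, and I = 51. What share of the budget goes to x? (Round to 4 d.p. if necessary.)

share on x = 0.4037

MU_x ∝ 2·x^(-1/3), MU_y ∝ 3·y^(-1/3), so MRS = (2/3)·(y/x)^(1/3) = p_x/p_y.
Hence y/x = ((3/2)·p_x/p_y)^(1/(1/3)), i.e. raised to the 3 power.
Substitute y = (y/x)·x into the budget: x* = I/(p_x + p_y·(y/x)).
Numerically y/x = 0.977274, so x* = 51/(13 + 19.65·0.977274) = 1.5837 and y* = 0.977274·1.5837 = 1.5477.
Expenditure on x: 13·1.5837 = 20.5879; share = 0.4037.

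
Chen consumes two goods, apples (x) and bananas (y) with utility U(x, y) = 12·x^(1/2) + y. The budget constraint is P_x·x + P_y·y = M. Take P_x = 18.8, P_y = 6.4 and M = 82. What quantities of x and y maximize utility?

x* = 4.172, y* = 0.5572

Set MRS = P_x/P_y: 6·x^(−1/2) = P_x/P_y.
Solve: √x = 6·P_y/P_x, so x*(P_x,P_y) = (6·P_y/P_x)², and y* = (M − P_x·x*)/P_y.
Plugging in: x* = (6·6.4/18.8)² = 4.172, y* = 0.5572.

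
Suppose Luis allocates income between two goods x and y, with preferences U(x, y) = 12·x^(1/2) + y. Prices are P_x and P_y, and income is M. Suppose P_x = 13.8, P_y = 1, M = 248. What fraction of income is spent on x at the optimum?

MU_x = 6/√x, MU_y = 1. Tangency: 6/√x = P_x/P_y.
Solve: √x = 6·P_y/P_x, so x*(P_x,P_y) = (6·P_y/P_x)², and y* = (M − P_x·x*)/P_y.
Plugging in: x* = (6·1/13.8)² = 0.189, y* = 245.3913.
Expenditure on x: 13.8·0.189 = 2.6087; share = 0.0105.

share on x = 0.0105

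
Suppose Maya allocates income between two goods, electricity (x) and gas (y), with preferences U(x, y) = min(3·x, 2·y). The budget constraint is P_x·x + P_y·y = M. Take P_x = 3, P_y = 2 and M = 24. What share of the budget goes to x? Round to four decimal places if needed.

share on x = 0.5

Here 2·3 + 3·2 = 12, giving x* = 4 and y* = 6.
Expenditure on x: 3·4 = 12; share = 0.5.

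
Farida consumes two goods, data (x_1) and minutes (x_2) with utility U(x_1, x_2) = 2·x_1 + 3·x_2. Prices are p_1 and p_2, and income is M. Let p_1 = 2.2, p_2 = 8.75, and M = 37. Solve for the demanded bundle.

x_1* = 16.8182, x_2* = 0

Linear utility — the consumer picks whichever good has higher MU/price: 2/2.2 = 0.9091 vs 3/8.75 = 0.3429.
x_1 gives more utility per dollar, so spend all income on x_1: x_1* = M/p_1, x_2* = 0.
Numerically: x_1* = 16.8182, x_2* = 0.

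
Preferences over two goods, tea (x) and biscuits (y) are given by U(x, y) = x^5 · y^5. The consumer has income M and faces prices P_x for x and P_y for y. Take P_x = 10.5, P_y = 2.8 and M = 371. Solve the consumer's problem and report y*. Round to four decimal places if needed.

MU_x/MU_y = (5·y)/(5·x); tangency sets this equal to P_x/P_y.
Rearranging, P_y·y = P_x·x. Substituting into the budget gives P_x·x·(1 + 1) = M.
Demand: x*(P_x,P_y,M) = 0.5·M/P_x and y* = 0.5·M/P_y.
At P_x=10.5, P_y=2.8, M=371: y* = 0.5·371/2.8 = 66.25.

y* = 66.25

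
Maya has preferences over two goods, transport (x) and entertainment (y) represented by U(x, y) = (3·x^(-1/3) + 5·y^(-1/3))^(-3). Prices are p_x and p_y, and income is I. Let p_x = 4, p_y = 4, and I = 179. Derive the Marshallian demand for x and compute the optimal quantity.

From the CES first-order condition, (3/5)·(y/x)^(4/3) = p_x/p_y.
Solve for the ratio: y/x = [(5/3)·p_x/p_y]^(0.75).
Substitute y = (y/x)·x into the budget: x* = I/(p_x + p_y·(y/x)).
Numerically y/x = 1.466853, so x* = 179/(4 + 4·1.466853) = 18.1405.

x* = 18.1405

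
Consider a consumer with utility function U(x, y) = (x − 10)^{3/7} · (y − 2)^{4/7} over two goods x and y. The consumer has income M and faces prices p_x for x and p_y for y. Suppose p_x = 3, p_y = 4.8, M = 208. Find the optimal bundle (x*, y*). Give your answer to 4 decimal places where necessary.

x* = 34.0571, y* = 22.0476

After buying the subsistence bundle (10, 2), a share 3/7 of the remaining income goes to x: x* = 10 + 3/7·(M − 10p_x − 2p_y)/p_x.
Discretionary income = 208 − 10·3 − 2·4.8 = 168.4; x* = 10 + 3/7·168.4/3 = 34.0571; y* = 2 + 4/7·168.4/4.8 = 22.0476.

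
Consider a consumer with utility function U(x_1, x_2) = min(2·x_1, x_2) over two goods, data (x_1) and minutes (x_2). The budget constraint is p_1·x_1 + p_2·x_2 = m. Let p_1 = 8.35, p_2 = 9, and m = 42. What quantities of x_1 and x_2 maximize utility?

x_1* = 1.5939, x_2* = 3.1879

Leontief preferences: the optimum is at the kink where x_1/1 = x_2/2, i.e. x_2 = 2·x_1.
Budget: p_1·x_1 + p_2·2·x_1 = m, so (p_1 + 2·p_2)·x_1 = m.
Demand: x_1*(p_1,p_2,m) = m/(p_1 + 2·p_2), x_2* = 2·m/(p_1 + 2·p_2).
Here 8.35 + 2·9 = 26.35, giving x_1* = 1.5939 and x_2* = 3.1879.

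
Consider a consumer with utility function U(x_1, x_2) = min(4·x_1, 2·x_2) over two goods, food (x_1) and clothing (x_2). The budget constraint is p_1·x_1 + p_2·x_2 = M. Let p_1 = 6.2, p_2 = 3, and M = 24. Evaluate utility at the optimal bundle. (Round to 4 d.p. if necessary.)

Demand: x_1*(p_1,p_2,M) = 2·M/(2·p_1 + 4·p_2), x_2* = 4·M/(2·p_1 + 4·p_2).
Here 2·6.2 + 4·3 = 24.4, giving x_1* = 1.9672 and x_2* = 3.9344.
Utility at the optimum: U(1.9672, 3.9344) = 7.8689.

V = 7.8689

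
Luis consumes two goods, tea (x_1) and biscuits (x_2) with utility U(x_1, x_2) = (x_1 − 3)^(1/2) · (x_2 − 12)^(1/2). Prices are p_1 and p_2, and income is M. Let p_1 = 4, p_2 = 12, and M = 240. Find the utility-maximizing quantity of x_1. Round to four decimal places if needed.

x_1* = 13.5

Let x_1' = x_1−3, x_2' = x_2−12. MRS = x_2'/x_1' = p_1/p_2.
Substituting into the budget: x_1* = 3 + 0.5·(M − 3·p_1 − 12·p_2)/p_1, and x_2* = 12 + 0.5·(…)/p_2.
Discretionary income = 240 − 3·4 − 12·12 = 84; x_1* = 3 + 0.5·84/4 = 13.5.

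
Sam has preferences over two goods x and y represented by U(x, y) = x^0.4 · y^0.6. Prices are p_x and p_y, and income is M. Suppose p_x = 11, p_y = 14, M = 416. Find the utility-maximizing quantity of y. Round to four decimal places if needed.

Tangency: MRS = (2/3)·y/x = p_x/p_y.
So 0.4·p_y·y = 0.6·p_x·x; combined with the budget, a share 0.4 of income goes to x.
Demand: x*(p_x,p_y,M) = 0.4·M/p_x and y* = 0.6·M/p_y.
At p_x=11, p_y=14, M=416: y* = 0.6·416/14 = 17.8286.

y* = 17.8286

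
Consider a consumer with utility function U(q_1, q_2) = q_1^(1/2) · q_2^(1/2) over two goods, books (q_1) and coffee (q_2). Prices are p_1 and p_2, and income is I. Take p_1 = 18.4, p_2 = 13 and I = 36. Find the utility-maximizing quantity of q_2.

q_2* = 1.3846

Demand: q_1*(p_1,p_2,I) = 0.5·I/p_1 and q_2* = 0.5·I/p_2.
At p_1=18.4, p_2=13, I=36: q_2* = 0.5·36/13 = 1.3846.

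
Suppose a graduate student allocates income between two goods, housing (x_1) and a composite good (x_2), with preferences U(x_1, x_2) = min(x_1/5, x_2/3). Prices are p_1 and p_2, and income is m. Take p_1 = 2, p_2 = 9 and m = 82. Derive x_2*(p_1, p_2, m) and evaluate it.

x_2* = 6.6486

Here 5·2 + 3·9 = 37, giving x_2* = 6.6486.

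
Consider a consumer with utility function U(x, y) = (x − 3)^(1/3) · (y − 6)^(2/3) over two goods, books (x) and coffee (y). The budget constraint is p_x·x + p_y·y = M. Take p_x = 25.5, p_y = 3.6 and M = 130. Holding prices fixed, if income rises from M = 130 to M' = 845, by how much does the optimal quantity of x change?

Δx* = 9.3464

Let x' = x−3, y' = y−6. MRS = (1/2)·y'/x' = p_x/p_y.
After buying the subsistence bundle (3, 6), a share 1/3 of the remaining income goes to x: x* = 3 + 1/3·(M − 3p_x − 6p_y)/p_x.
Discretionary income = 130 − 3·25.5 − 6·3.6 = 31.9; x* = 3 + 1/3·31.9/25.5 = 3.417.
At M' = 845: x* = 12.7634. Change: 12.7634 − 3.417 = 9.3464.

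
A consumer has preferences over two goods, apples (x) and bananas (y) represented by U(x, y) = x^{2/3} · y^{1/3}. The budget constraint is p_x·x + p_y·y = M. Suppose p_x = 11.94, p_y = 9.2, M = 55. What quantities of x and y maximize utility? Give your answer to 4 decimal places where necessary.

The MRS is 2·y/x. Set MRS = p_x/p_y.
So 2/3·p_y·y = 1/3·p_x·x; combined with the budget, a share 2/3 of income goes to x.
Demand: x*(p_x,p_y,M) = 2/3·M/p_x and y* = 1/3·M/p_y.
At p_x=11.94, p_y=9.2, M=55: x* = 2/3·55/11.94 = 3.0709, y* = 1.9928.

x* = 3.0709, y* = 1.9928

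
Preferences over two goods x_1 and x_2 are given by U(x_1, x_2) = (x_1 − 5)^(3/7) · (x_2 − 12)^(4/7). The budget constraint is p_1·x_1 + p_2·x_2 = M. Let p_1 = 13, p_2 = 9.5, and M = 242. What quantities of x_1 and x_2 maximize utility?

x_1* = 7.0769, x_2* = 15.7895

MRS = (3/4)·(x_2−12)/(x_1−5). Tangency with p_1/p_2 gives x_2−12 = (4/3)·(p_1/p_2)·(x_1−5).
Substituting into the budget: x_1* = 5 + 3/7·(M − 5·p_1 − 12·p_2)/p_1, and x_2* = 12 + 4/7·(…)/p_2.
Discretionary income = 242 − 5·13 − 12·9.5 = 63; x_1* = 5 + 3/7·63/13 = 7.0769; x_2* = 12 + 4/7·63/9.5 = 15.7895.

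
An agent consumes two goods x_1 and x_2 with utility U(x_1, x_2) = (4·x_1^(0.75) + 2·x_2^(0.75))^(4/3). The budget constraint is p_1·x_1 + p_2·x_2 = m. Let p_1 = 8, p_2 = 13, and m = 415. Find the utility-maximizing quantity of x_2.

From the CES first-order condition, 2·(x_2/x_1)^(0.25) = p_1/p_2.
Hence x_2/x_1 = ((1/2)·p_1/p_2)^(1/(0.25)), i.e. raised to the 4 power.
With the ratio pinned down, the budget gives x_1* = m/(p_1 + p_2·(x_2/x_1)) and x_2* = (x_2/x_1)·x_1*.
Numerically x_2/x_1 = 0.008963, so x_1* = 415/(8 + 13·0.008963) = 51.1303 and x_2* = 0.008963·51.1303 = 0.4583.

x_2* = 0.4583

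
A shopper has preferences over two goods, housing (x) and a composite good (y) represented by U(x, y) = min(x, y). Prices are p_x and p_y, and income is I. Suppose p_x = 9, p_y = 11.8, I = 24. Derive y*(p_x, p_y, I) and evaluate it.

With perfect complements, no substitution: consume in ratio x:y = 1:1.
Budget: p_x·x + p_y·x = I, so (p_x + p_y)·x = I.
Demand: x*(p_x,p_y,I) = I/(p_x + p_y), y* = I/(p_x + p_y).
Here 9 + 11.8 = 20.8, giving y* = 1.1538.

y* = 1.1538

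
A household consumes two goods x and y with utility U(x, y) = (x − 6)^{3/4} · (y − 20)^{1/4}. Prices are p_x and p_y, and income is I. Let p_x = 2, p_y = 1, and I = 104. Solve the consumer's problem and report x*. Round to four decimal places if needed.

x* = 33

After buying the subsistence bundle (6, 20), a share 0.75 of the remaining income goes to x: x* = 6 + 0.75·(I − 6p_x − 20p_y)/p_x.
Discretionary income = 104 − 6·2 − 20·1 = 72; x* = 6 + 0.75·72/2 = 33.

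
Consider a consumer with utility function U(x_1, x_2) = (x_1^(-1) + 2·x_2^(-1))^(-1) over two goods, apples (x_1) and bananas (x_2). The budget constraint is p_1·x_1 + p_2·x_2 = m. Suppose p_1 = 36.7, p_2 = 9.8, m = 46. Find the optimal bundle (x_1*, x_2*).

With the ratio pinned down, the budget gives x_1* = m/(p_1 + p_2·(x_2/x_1)) and x_2* = (x_2/x_1)·x_1*.
Numerically x_2/x_1 = 2.736749, so x_1* = 46/(36.7 + 9.8·2.736749) = 0.7242 and x_2* = 2.736749·0.7242 = 1.9819.

x_1* = 0.7242, x_2* = 1.9819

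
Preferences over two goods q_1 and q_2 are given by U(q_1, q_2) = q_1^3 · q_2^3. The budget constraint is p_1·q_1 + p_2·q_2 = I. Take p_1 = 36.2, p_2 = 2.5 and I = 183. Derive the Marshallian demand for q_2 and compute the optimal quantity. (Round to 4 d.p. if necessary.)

q_2* = 36.6

Tangency: MRS = q_2/q_1 = p_1/p_2.
So 3·p_2·q_2 = 3·p_1·q_1; combined with the budget, a share 0.5 of income goes to q_1.
Demand: q_1*(p_1,p_2,I) = 0.5·I/p_1 and q_2* = 0.5·I/p_2.
At p_1=36.2, p_2=2.5, I=183: q_2* = 0.5·183/2.5 = 36.6.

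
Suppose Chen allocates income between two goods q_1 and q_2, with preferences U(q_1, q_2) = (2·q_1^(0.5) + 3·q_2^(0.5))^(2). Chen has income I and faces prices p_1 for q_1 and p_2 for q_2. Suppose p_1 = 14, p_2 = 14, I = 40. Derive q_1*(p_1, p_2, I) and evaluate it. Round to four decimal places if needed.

q_1* = 0.8791

Substitute q_2 = (q_2/q_1)·q_1 into the budget: q_1* = I/(p_1 + p_2·(q_2/q_1)).
Numerically q_2/q_1 = 2.25, so q_1* = 40/(14 + 14·2.25) = 0.8791.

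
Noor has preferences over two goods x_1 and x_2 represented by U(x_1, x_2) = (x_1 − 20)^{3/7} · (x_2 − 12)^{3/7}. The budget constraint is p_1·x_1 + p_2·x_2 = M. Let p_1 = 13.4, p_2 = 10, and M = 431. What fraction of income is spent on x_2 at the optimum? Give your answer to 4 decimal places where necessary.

share on x_2 = 0.3283

This is Cobb-Douglas in (x_1−20, x_2−12): tangency gives 3/7·p_2·(x_2−12) = 3/7·p_1·(x_1−20).
After buying the subsistence bundle (20, 12), a share 0.5 of the remaining income goes to x_1: x_1* = 20 + 0.5·(M − 20p_1 − 12p_2)/p_1.
Discretionary income = 431 − 20·13.4 − 12·10 = 43; x_1* = 20 + 0.5·43/13.4 = 21.6045; x_2* = 12 + 0.5·43/10 = 14.15.
Expenditure on x_2: 10·14.15 = 141.5; share = 0.3283.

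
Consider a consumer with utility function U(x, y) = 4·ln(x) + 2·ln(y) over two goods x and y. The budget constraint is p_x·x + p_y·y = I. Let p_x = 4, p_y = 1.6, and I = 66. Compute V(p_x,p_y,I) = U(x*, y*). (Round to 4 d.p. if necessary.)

The MRS is 2·y/x. Set MRS = p_x/p_y.
Rearranging, p_y·y = (1/2)·p_x·x. Substituting into the budget gives p_x·x·(1 + (1/2)) = I.
Demand: x*(p_x,p_y,I) = 2/3·I/p_x and y* = 1/3·I/p_y.
At p_x=4, p_y=1.6, I=66: x* = 2/3·66/4 = 11, y* = 13.75.
Utility at the optimum: U(11, 13.75) = 14.8337.

V = 14.8337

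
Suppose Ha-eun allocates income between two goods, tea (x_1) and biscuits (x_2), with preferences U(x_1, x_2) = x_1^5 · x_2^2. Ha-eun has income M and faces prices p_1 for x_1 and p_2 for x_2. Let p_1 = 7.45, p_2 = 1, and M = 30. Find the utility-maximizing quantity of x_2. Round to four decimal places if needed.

Demand: x_1*(p_1,p_2,M) = 5/7·M/p_1 and x_2* = 2/7·M/p_2.
At p_1=7.45, p_2=1, M=30: x_2* = 2/7·30/1 = 8.5714.

x_2* = 8.5714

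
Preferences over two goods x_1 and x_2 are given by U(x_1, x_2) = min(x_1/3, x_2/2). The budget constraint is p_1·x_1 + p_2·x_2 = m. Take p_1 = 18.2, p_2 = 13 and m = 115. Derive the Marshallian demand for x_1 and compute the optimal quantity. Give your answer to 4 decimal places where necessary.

x_1* = 4.2804

Leontief preferences: the optimum is at the kink where x_1/3 = x_2/2, i.e. x_2 = (2/3)·x_1.
Budget: p_1·x_1 + p_2·(2/3)·x_1 = m, so (3·p_1 + 2·p_2)·x_1 = 3·m.
Demand: x_1*(p_1,p_2,m) = 3·m/(3·p_1 + 2·p_2), x_2* = 2·m/(3·p_1 + 2·p_2).
Here 3·18.2 + 2·13 = 80.6, giving x_1* = 4.2804.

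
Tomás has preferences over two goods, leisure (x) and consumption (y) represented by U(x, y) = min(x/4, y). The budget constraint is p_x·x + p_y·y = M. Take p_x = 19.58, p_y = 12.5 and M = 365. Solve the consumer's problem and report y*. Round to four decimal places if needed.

Demand: x*(p_x,p_y,M) = 4·M/(4·p_x + p_y), y* = M/(4·p_x + p_y).
Here 4·19.58 + 12.5 = 90.82, giving y* = 4.0189.

y* = 4.0189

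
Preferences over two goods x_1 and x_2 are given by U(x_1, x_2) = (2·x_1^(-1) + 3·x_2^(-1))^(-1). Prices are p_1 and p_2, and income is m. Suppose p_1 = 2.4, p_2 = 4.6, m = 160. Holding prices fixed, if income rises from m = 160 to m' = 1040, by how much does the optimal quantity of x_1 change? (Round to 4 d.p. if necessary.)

Δx_1* = 136.025

MU_x_1 ∝ 2·x_1^(-2), MU_x_2 ∝ 3·x_2^(-2), so MRS = (2/3)·(x_2/x_1)^(2) = p_1/p_2.
Hence x_2/x_1 = ((3/2)·p_1/p_2)^(1/(2)), i.e. raised to the 0.5 power.
With the ratio pinned down, the budget gives x_1* = m/(p_1 + p_2·(x_2/x_1)) and x_2* = (x_2/x_1)·x_1*.
Numerically x_2/x_1 = 0.884652, so x_1* = 160/(2.4 + 4.6·0.884652) = 24.7318.
At m' = 1040: x_1* = 160.7568. Change: 160.7568 − 24.7318 = 136.025.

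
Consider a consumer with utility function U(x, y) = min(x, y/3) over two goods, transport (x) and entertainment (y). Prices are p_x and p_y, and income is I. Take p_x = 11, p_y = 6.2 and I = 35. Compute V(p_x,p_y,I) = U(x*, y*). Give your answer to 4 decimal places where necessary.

Leontief preferences: the optimum is at the kink where x/1 = y/3, i.e. y = 3·x.
Budget: p_x·x + p_y·3·x = I, so (p_x + 3·p_y)·x = I.
Demand: x*(p_x,p_y,I) = I/(p_x + 3·p_y), y* = 3·I/(p_x + 3·p_y).
Here 11 + 3·6.2 = 29.6, giving x* = 1.1824 and y* = 3.5473.
Utility at the optimum: U(1.1824, 3.5473) = 1.1824.

V = 1.1824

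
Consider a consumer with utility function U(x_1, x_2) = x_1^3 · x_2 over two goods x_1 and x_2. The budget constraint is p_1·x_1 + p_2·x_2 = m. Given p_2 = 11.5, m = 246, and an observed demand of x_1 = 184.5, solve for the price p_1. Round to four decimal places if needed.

The MRS is 3·x_2/x_1. Set MRS = p_1/p_2.
Rearranging, p_2·x_2 = (1/3)·p_1·x_1. Substituting into the budget gives p_1·x_1·(1 + (1/3)) = m.
Demand: x_1*(p_1,p_2,m) = 0.75·m/p_1 and x_2* = 0.25·m/p_2.
Set x_1* = 184.5 in the demand function and solve for p_1: p_1 = 1.

p_1 = 1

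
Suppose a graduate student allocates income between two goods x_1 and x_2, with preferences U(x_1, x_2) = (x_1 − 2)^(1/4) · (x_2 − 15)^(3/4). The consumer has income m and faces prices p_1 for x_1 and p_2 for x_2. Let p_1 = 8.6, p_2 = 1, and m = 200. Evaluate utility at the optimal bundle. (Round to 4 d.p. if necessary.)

V = 55.8404

This is Cobb-Douglas in (x_1−2, x_2−15): tangency gives 0.25·p_2·(x_2−15) = 0.75·p_1·(x_1−2).
Substituting into the budget: x_1* = 2 + 0.25·(m − 2·p_1 − 15·p_2)/p_1, and x_2* = 15 + 0.75·(…)/p_2.
Discretionary income = 200 − 2·8.6 − 15·1 = 167.8; x_1* = 2 + 0.25·167.8/8.6 = 6.8779; x_2* = 15 + 0.75·167.8/1 = 140.85.
Utility at the optimum: U(6.8779, 140.85) = 55.8404.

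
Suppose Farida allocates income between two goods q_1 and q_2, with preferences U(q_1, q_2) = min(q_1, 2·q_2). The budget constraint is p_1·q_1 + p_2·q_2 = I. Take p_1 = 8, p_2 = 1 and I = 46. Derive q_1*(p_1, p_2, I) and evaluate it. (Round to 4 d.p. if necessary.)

q_1* = 5.4118

Leontief preferences: the optimum is at the kink where q_1/2 = q_2/1, i.e. q_2 = (1/2)·q_1.
Budget: p_1·q_1 + p_2·(1/2)·q_1 = I, so (2·p_1 + p_2)·q_1 = 2·I.
Demand: q_1*(p_1,p_2,I) = 2·I/(2·p_1 + p_2), q_2* = I/(2·p_1 + p_2).
Here 2·8 + 1 = 17, giving q_1* = 5.4118.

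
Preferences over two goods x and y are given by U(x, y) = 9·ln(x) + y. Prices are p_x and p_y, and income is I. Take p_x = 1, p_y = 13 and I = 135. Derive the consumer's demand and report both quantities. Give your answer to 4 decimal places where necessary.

MU_x = 9/x, MU_y = 1. Tangency: 9/x = p_x/p_y.
So x*(p_x,p_y) = 9·p_y/p_x, independent of income; and y* = (I − 9·p_y)/p_y.
At the given prices: x* = 9·13/1 = 117, and y* = 1.3846.

x* = 117, y* = 1.3846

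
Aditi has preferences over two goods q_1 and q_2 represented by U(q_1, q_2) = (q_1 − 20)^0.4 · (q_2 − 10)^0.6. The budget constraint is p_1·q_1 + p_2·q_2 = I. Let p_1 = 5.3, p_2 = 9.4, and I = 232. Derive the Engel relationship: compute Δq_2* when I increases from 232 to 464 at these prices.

Let q_1' = q_1−20, q_2' = q_2−10. MRS = (2/3)·q_2'/q_1' = p_1/p_2.
Substituting into the budget: q_1* = 20 + 0.4·(I − 20·p_1 − 10·p_2)/p_1, and q_2* = 10 + 0.6·(…)/p_2.
Discretionary income = 232 − 20·5.3 − 10·9.4 = 32; q_2* = 10 + 0.6·32/9.4 = 12.0426.
At I' = 464: q_2* = 26.8511. Change: 26.8511 − 12.0426 = 14.8085.

Δq_2* = 14.8085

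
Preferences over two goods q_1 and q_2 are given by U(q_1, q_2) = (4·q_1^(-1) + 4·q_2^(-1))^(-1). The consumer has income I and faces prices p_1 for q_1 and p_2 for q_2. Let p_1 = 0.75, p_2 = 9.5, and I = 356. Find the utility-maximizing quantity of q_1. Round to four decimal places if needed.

MU_q_1 ∝ 4·q_1^(-2), MU_q_2 ∝ 4·q_2^(-2), so MRS = (q_2/q_1)^(2) = p_1/p_2.
Solve for the ratio: q_2/q_1 = [p_1/p_2]^(0.5).
Substitute q_2 = (q_2/q_1)·q_1 into the budget: q_1* = I/(p_1 + p_2·(q_2/q_1)).
Numerically q_2/q_1 = 0.280976, so q_1* = 356/(0.75 + 9.5·0.280976) = 104.1158.

q_1* = 104.1158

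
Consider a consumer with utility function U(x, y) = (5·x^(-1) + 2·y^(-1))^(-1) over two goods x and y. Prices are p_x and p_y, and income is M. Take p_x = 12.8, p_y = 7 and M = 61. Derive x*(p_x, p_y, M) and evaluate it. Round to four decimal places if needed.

From the CES first-order condition, (5/2)·(y/x)^(2) = p_x/p_y.
Hence y/x = ((2/5)·p_x/p_y)^(1/(2)), i.e. raised to the 0.5 power.
With the ratio pinned down, the budget gives x* = M/(p_x + p_y·(y/x)) and y* = (y/x)·x*.
Numerically y/x = 0.855236, so x* = 61/(12.8 + 7·0.855236) = 3.247.

x* = 3.247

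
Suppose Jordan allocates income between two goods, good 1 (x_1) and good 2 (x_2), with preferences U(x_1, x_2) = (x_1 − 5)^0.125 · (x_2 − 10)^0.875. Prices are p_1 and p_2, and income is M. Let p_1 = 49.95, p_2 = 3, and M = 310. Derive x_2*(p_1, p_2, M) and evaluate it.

x_2* = 18.8229

MRS = (1/7)·(x_2−10)/(x_1−5). Tangency with p_1/p_2 gives x_2−10 = 7·(p_1/p_2)·(x_1−5).
After buying the subsistence bundle (5, 10), a share 0.125 of the remaining income goes to x_1: x_1* = 5 + 0.125·(M − 5p_1 − 10p_2)/p_1.
Discretionary income = 310 − 5·49.95 − 10·3 = 30.25; x_2* = 10 + 0.875·30.25/3 = 18.8229.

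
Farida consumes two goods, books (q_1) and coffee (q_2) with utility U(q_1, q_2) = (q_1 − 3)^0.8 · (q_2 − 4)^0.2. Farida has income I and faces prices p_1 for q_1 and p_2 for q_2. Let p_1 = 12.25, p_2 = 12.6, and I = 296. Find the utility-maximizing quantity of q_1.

Let q_1' = q_1−3, q_2' = q_2−4. MRS = 4·q_2'/q_1' = p_1/p_2.
After buying the subsistence bundle (3, 4), a share 0.8 of the remaining income goes to q_1: q_1* = 3 + 0.8·(I − 3p_1 − 4p_2)/p_1.
Discretionary income = 296 − 3·12.25 − 4·12.6 = 208.85; q_1* = 3 + 0.8·208.85/12.25 = 16.6392.

q_1* = 16.6392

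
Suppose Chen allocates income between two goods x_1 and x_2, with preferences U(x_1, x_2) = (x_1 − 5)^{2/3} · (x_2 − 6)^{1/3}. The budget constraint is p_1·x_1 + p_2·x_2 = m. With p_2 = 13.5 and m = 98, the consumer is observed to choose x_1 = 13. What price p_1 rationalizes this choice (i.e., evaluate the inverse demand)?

Let x_1' = x_1−5, x_2' = x_2−6. MRS = 2·x_2'/x_1' = p_1/p_2.
After buying the subsistence bundle (5, 6), a share 2/3 of the remaining income goes to x_1: x_1* = 5 + 2/3·(m − 5p_1 − 6p_2)/p_1.
Set x_1* = 13 in the demand function and solve for p_1: p_1 = 1.

p_1 = 1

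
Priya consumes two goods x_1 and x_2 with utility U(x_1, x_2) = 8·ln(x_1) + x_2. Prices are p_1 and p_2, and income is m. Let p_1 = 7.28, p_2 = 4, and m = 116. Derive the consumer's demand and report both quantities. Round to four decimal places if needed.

Set MRS = p_1/p_2: (8/x_1)/1 = p_1/p_2.
So x_1*(p_1,p_2) = 8·p_2/p_1, independent of income; and x_2* = (m − 8·p_2)/p_2.
At the given prices: x_1* = 8·4/7.28 = 4.3956, and x_2* = 21.

x_1* = 4.3956, x_2* = 21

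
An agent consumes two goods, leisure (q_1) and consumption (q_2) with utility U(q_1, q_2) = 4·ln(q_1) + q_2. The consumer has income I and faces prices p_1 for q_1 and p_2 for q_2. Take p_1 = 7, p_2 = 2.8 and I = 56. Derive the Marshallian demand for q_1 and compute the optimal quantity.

q_1* = 1.6

Set MRS = p_1/p_2: (4/q_1)/1 = p_1/p_2.
So q_1*(p_1,p_2) = 4·p_2/p_1, independent of income; and q_2* = (I − 4·p_2)/p_2.
At the given prices: q_1* = 4·2.8/7 = 1.6.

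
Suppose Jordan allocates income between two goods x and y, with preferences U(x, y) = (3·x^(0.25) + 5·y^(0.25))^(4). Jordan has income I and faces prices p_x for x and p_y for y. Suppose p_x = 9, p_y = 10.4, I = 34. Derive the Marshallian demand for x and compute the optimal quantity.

x* = 1.3103

MRS = MU_x/MU_y = (3/5)·(y/x)^(0.75). Set equal to p_x/p_y.
Solve for the ratio: y/x = [(5/3)·p_x/p_y]^(4/3).
Substitute y = (y/x)·x into the budget: x* = I/(p_x + p_y·(y/x)).
Numerically y/x = 1.629586, so x* = 34/(9 + 10.4·1.629586) = 1.3103.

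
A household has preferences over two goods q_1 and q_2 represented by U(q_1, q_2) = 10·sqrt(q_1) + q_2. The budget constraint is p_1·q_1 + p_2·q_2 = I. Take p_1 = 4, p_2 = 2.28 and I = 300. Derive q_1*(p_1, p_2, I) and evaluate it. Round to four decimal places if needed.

q_1* = 8.1225

Set MRS = p_1/p_2: 5·q_1^(−1/2) = p_1/p_2.
Solve: √q_1 = 5·p_2/p_1, so q_1*(p_1,p_2) = (5·p_2/p_1)², and q_2* = (I − p_1·q_1*)/p_2.
Plugging in: q_1* = (5·2.28/4)² = 8.1225.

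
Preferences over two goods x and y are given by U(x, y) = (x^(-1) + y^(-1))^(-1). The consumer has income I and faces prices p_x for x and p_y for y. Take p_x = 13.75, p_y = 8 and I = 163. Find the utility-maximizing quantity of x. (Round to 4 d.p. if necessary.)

With the ratio pinned down, the budget gives x* = I/(p_x + p_y·(y/x)) and y* = (y/x)·x*.
Numerically y/x = 1.311011, so x* = 163/(13.75 + 8·1.311011) = 6.725.

x* = 6.725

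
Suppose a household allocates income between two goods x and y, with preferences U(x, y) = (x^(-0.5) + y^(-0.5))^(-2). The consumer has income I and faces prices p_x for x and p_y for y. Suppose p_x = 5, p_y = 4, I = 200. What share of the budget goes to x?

MU_x ∝ x^(-1.5), MU_y ∝ y^(-1.5), so MRS = (y/x)^(1.5) = p_x/p_y.
Solve for the ratio: y/x = [p_x/p_y]^(2/3).
Substitute y = (y/x)·x into the budget: x* = I/(p_x + p_y·(y/x)).
Numerically y/x = 1.160397, so x* = 200/(5 + 4·1.160397) = 20.7435 and y* = 1.160397·20.7435 = 24.0707.
Expenditure on x: 5·20.7435 = 103.7173; share = 0.5186.

share on x = 0.5186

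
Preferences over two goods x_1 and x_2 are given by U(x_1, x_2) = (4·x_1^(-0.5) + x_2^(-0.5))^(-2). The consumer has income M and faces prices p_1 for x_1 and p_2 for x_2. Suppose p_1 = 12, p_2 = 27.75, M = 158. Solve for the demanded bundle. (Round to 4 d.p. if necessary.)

x_1* = 8.6351, x_2* = 1.9596

MRS = MU_x_1/MU_x_2 = 4·(x_2/x_1)^(1.5). Set equal to p_1/p_2.
Solve for the ratio: x_2/x_1 = [(1/4)·p_1/p_2]^(2/3).
With the ratio pinned down, the budget gives x_1* = M/(p_1 + p_2·(x_2/x_1)) and x_2* = (x_2/x_1)·x_1*.
Numerically x_2/x_1 = 0.226937, so x_1* = 158/(12 + 27.75·0.226937) = 8.6351 and x_2* = 0.226937·8.6351 = 1.9596.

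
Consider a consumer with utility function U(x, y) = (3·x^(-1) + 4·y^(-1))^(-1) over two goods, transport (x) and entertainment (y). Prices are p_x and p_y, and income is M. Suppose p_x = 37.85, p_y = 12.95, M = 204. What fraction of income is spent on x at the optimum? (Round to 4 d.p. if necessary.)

share on x = 0.5969

From the CES first-order condition, (3/4)·(y/x)^(2) = p_x/p_y.
Hence y/x = ((4/3)·p_x/p_y)^(1/(2)), i.e. raised to the 0.5 power.
With the ratio pinned down, the budget gives x* = M/(p_x + p_y·(y/x)) and y* = (y/x)·x*.
Numerically y/x = 1.974092, so x* = 204/(37.85 + 12.95·1.974092) = 3.2169 and y* = 1.974092·3.2169 = 6.3505.
Expenditure on x: 37.85·3.2169 = 121.7608; share = 0.5969.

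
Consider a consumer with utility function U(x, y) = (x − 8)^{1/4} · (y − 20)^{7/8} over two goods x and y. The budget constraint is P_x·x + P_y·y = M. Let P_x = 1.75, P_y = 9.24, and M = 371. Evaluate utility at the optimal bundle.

V = 22.4393

This is Cobb-Douglas in (x−8, y−20): tangency gives 0.25·P_y·(y−20) = 0.875·P_x·(x−8).
After buying the subsistence bundle (8, 20), a share 2/9 of the remaining income goes to x: x* = 8 + 2/9·(M − 8P_x − 20P_y)/P_x.
Discretionary income = 371 − 8·1.75 − 20·9.24 = 172.2; x* = 8 + 2/9·172.2/1.75 = 29.8667; y* = 20 + 7/9·172.2/9.24 = 34.4949.
Utility at the optimum: U(29.8667, 34.4949) = 22.4393.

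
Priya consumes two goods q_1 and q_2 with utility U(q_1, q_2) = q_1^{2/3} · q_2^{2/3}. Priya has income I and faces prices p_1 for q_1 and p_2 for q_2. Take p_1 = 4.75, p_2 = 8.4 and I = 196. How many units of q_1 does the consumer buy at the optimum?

q_1* = 20.6316

The MRS is q_2/q_1. Set MRS = p_1/p_2.
Rearranging, p_2·q_2 = p_1·q_1. Substituting into the budget gives p_1·q_1·(1 + 1) = I.
Demand: q_1*(p_1,p_2,I) = 0.5·I/p_1 and q_2* = 0.5·I/p_2.
At p_1=4.75, p_2=8.4, I=196: q_1* = 0.5·196/4.75 = 20.6316.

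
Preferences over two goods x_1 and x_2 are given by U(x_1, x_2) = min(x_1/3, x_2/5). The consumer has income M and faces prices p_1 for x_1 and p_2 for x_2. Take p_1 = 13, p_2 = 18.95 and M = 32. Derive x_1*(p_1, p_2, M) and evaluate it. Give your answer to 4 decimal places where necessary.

x_1* = 0.7178

Leontief preferences: the optimum is at the kink where x_1/3 = x_2/5, i.e. x_2 = (5/3)·x_1.
Budget: p_1·x_1 + p_2·(5/3)·x_1 = M, so (3·p_1 + 5·p_2)·x_1 = 3·M.
Demand: x_1*(p_1,p_2,M) = 3·M/(3·p_1 + 5·p_2), x_2* = 5·M/(3·p_1 + 5·p_2).
Here 3·13 + 5·18.95 = 133.75, giving x_1* = 0.7178.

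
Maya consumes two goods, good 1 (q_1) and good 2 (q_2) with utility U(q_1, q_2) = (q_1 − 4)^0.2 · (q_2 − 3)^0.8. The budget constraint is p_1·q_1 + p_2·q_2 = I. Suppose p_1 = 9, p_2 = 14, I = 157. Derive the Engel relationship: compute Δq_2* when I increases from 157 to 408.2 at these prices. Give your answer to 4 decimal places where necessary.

Δq_2* = 14.3543

This is Cobb-Douglas in (q_1−4, q_2−3): tangency gives 0.2·p_2·(q_2−3) = 0.8·p_1·(q_1−4).
After buying the subsistence bundle (4, 3), a share 0.2 of the remaining income goes to q_1: q_1* = 4 + 0.2·(I − 4p_1 − 3p_2)/p_1.
Discretionary income = 157 − 4·9 − 3·14 = 79; q_2* = 3 + 0.8·79/14 = 7.5143.
At I' = 408.2: q_2* = 21.8686. Change: 21.8686 − 7.5143 = 14.3543.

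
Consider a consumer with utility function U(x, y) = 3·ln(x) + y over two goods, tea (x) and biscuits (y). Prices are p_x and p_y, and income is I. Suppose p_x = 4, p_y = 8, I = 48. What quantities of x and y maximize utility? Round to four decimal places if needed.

At the given prices: x* = 3·8/4 = 6, and y* = 3.

x* = 6, y* = 3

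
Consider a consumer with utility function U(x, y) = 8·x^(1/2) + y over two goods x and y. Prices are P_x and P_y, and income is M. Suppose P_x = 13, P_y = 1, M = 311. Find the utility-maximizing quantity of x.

Utility is quasi-linear in y; the FOC for x is 4/√x = P_x/P_y.
Solve: √x = 4·P_y/P_x, so x*(P_x,P_y) = (4·P_y/P_x)², and y* = (M − P_x·x*)/P_y.
Plugging in: x* = (4·1/13)² = 0.0947.

x* = 0.0947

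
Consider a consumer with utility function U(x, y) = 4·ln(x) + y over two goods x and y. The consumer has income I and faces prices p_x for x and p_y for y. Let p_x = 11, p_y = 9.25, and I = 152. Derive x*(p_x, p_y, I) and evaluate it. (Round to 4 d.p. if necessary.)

So x*(p_x,p_y) = 4·p_y/p_x, independent of income; and y* = (I − 4·p_y)/p_y.
At the given prices: x* = 4·9.25/11 = 3.3636.

x* = 3.3636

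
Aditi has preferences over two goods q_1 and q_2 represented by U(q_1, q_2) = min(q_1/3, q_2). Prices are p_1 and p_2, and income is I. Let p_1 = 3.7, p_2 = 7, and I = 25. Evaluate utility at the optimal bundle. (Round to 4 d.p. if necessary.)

Demand: q_1*(p_1,p_2,I) = 3·I/(3·p_1 + p_2), q_2* = I/(3·p_1 + p_2).
Here 3·3.7 + 7 = 18.1, giving q_1* = 4.1436 and q_2* = 1.3812.
Utility at the optimum: U(4.1436, 1.3812) = 1.3812.

V = 1.3812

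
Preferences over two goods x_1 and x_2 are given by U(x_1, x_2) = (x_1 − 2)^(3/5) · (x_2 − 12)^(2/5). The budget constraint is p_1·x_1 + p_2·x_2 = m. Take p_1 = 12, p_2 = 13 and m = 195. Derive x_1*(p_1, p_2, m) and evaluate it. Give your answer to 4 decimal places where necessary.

This is Cobb-Douglas in (x_1−2, x_2−12): tangency gives 0.6·p_2·(x_2−12) = 0.4·p_1·(x_1−2).
After buying the subsistence bundle (2, 12), a share 0.6 of the remaining income goes to x_1: x_1* = 2 + 0.6·(m − 2p_1 − 12p_2)/p_1.
Discretionary income = 195 − 2·12 − 12·13 = 15; x_1* = 2 + 0.6·15/12 = 2.75.

x_1* = 2.75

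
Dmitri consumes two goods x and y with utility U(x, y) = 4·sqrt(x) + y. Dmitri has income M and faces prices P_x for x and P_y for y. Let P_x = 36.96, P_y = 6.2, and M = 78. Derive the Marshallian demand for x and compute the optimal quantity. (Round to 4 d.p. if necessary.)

MU_x = 2/√x, MU_y = 1. Tangency: 2/√x = P_x/P_y.
Thus x* = (2·P_y/P_x)² — independent of M — with the rest of income spent on y.
Plugging in: x* = (2·6.2/36.96)² = 0.1126.

x* = 0.1126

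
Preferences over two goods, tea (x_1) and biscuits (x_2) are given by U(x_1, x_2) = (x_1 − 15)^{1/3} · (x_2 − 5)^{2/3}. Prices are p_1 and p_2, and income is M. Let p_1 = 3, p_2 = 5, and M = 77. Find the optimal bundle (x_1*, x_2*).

MRS = (1/2)·(x_2−5)/(x_1−15). Tangency with p_1/p_2 gives x_2−5 = 2·(p_1/p_2)·(x_1−15).
After buying the subsistence bundle (15, 5), a share 1/3 of the remaining income goes to x_1: x_1* = 15 + 1/3·(M − 15p_1 − 5p_2)/p_1.
Discretionary income = 77 − 15·3 − 5·5 = 7; x_1* = 15 + 1/3·7/3 = 15.7778; x_2* = 5 + 2/3·7/5 = 5.9333.

x_1* = 15.7778, x_2* = 5.9333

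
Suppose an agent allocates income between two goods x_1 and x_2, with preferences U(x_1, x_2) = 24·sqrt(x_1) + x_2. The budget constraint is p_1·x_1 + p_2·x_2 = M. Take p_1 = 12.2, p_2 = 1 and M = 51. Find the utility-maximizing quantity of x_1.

x_1* = 0.9675

Set MRS = p_1/p_2: 12·x_1^(−1/2) = p_1/p_2.
Solve: √x_1 = 12·p_2/p_1, so x_1*(p_1,p_2) = (12·p_2/p_1)², and x_2* = (M − p_1·x_1*)/p_2.
Plugging in: x_1* = (12·1/12.2)² = 0.9675.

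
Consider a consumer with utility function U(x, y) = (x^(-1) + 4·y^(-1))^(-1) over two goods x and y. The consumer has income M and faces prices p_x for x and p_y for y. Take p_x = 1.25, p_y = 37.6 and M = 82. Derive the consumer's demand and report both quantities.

MU_x ∝ x^(-2), MU_y ∝ 4·y^(-2), so MRS = (1/4)·(y/x)^(2) = p_x/p_y.
Hence y/x = (4·p_x/p_y)^(1/(2)), i.e. raised to the 0.5 power.
Substitute y = (y/x)·x into the budget: x* = M/(p_x + p_y·(y/x)).
Numerically y/x = 0.364662, so x* = 82/(1.25 + 37.6·0.364662) = 5.4808 and y* = 0.364662·5.4808 = 1.9986.

x* = 5.4808, y* = 1.9986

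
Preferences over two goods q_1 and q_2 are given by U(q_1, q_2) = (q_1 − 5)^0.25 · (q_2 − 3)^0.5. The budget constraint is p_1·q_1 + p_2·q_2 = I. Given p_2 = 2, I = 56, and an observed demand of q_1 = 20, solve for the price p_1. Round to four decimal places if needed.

MRS = (1/2)·(q_2−3)/(q_1−5). Tangency with p_1/p_2 gives q_2−3 = 2·(p_1/p_2)·(q_1−5).
After buying the subsistence bundle (5, 3), a share 1/3 of the remaining income goes to q_1: q_1* = 5 + 1/3·(I − 5p_1 − 3p_2)/p_1.
Set q_1* = 20 in the demand function and solve for p_1: p_1 = 1.

p_1 = 1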